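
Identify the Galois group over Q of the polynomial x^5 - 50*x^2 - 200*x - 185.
F_20 (order 20)

The polynomial f is an irreducible quintic over Q, so G = Gal(f/Q) is a transitive subgroup of S_5: one of C_5 (5T1, order 5), D_5 (5T2, order 10), F_20 (5T3, order 20), A_5 (5T4, order 60) or S_5 (5T5, order 120). The discriminant of f is 1131095703125, which is not a perfect square, so G is not contained in A_5. The transitive groups of degree 5 not contained in A_5 are: F_20 (5T3, order 20), S_5 (5T5, order 120). By Dedekind's theorem, for a prime p not dividing disc(f) the degrees of the irreducible factors of f mod p form the cycle type of an element of G. Factoring f modulo the 18 such primes p <= 67 (skipping 5, which divides the discriminant), each new pattern first appears at: mod 2: f = (x + 1)(x^4 + x^3 + x^2 + x + 1), pattern 4+1; mod 11: f = (x^5 + 5x^2 + 9x + 2), pattern 5; mod 19: f = (x + 9)(x^2 + 11x + 2)(x^2 + 18x + 14), pattern 2+2+1; mod 31: f = (x + 4)(x + 7)(x + 24)(x + 28)(x + 30), pattern 1+1+1+1+1. No other pattern occurs in this range, so the set of observed cycle types is {4+1, 5, 2+2+1, 1+1+1+1+1}. The candidates containing elements of all these cycle types are F_20 (5T3) of order 20, S_5 (5T5) of order 120; the others are excluded. The observed types are precisely the cycle types that occur in F_20 (5T3). Each of the other remaining candidates has further cycle types, and by the Chebotarev density theorem the matching factorization patterns would occur for a proportion of primes equal to their share of the group: S_5 (5T5) additionally contains elements of type 3+2, 3+1+1, 2+1+1+1 (50 of its 120 elements, about 42% of primes). None of the 18 primes tested shows any such pattern (for each of these groups the chance of that is below 10^-4), which rules them out. Hence G = F_20 (5T3), of order 20.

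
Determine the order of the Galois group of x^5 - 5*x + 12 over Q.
10

The degree of the splitting field over Q equals the order of the Galois group, so first determine the group. The polynomial f is an irreducible quintic over Q, so G = Gal(f/Q) is a transitive subgroup of S_5: one of C_5 (5T1, order 5), D_5 (5T2, order 10), F_20 (5T3, order 20), A_5 (5T4, order 60) or S_5 (5T5, order 120). The discriminant of f is 64000000 = 8000^2, a perfect square, so G is contained in A_5. The transitive groups of degree 5 contained in A_5 are: C_5 (5T1, order 5), D_5 (5T2, order 10), A_5 (5T4, order 60). By Dedekind's theorem, for a prime p not dividing disc(f) the degrees of the irreducible factors of f mod p form the cycle type of an element of G. Factoring f modulo the 23 such primes p <= 97 (skipping 2, 5, which divide the discriminant), each new pattern first appears at: mod 3: f = (x)(x^2 + x + 2)(x^2 + 2x + 2), pattern 2+2+1; mod 7: f = (x^5 + 2x + 5), pattern 5. No other pattern occurs in this range, so the set of observed cycle types is {2+2+1, 5}. The candidates containing elements of all these cycle types are D_5 (5T2) of order 10, A_5 (5T4) of order 60; the others are excluded. The observed types are precisely the cycle types that occur in D_5 (5T2) (apart from the identity). Each of the other remaining candidates has further cycle types, and by the Chebotarev density theorem the matching factorization patterns would occur for a proportion of primes equal to their share of the group: A_5 (5T4) additionally contains elements of type 3+1+1 (20 of its 60 elements, about 33% of primes). None of the 23 primes tested shows any such pattern (for each of these groups the chance of that is below 10^-4), which rules them out. Hence G = D_5 (5T2), of order 10. The Galois group D_5 (5T2) has order 10, so the splitting field has degree 10 over Q.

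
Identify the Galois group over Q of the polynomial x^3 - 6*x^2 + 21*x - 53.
S_3 (also written S3)

The polynomial is an irreducible cubic over Q and its discriminant is -22599, which is not a perfect square. For an irreducible cubic, a non-square discriminant gives Galois group S_3.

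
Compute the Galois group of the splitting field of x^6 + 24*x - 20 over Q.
A_6

The polynomial f is an irreducible sextic over Q, so G = Gal(f/Q) is one of the 16 transitive subgroups 6T1, ..., 6T16 of S_6. The discriminant of f is 746496000000 = 864000^2, a perfect square, so G is contained in A_6. The transitive groups of degree 6 contained in A_6 are: A_4 (6T4, order 12), S_4 (6T7, order 24), (C_3 x C_3) : C_4 (6T10, order 36), PSL(2,5) (6T12, order 60), A_6 (6T15, order 360). By Dedekind's theorem, for a prime p not dividing disc(f) the degrees of the irreducible factors of f mod p form the cycle type of an element of G. Factoring f modulo the 6 such primes p <= 23 (skipping 2, 3, 5, which divide the discriminant), each new pattern first appears at: mod 7: f = (x + 3)(x^5 + 4x^4 + 2x^3 + x^2 + 4x + 5), pattern 5+1; mod 23: f = (x + 7)(x + 12)(x + 21)(x^3 + 6x^2 + 13x + 16), pattern 3+1+1+1. No other pattern occurs in this range, so the set of observed cycle types is {5+1, 3+1+1+1}. Among the candidates above, the only group containing elements of all these cycle types is A_6 (6T15) — each of A_4 (6T4), S_4 (6T7), (C_3 x C_3) : C_4 (6T10), PSL(2,5) (6T12) lacks at least one of them. Hence G = A_6 (6T15), of order 360.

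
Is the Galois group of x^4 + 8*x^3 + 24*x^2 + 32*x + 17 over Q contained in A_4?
Yes

The polynomial is irreducible of degree 4 over Q. Its discriminant is 256 = 16^2, a perfect square. A Galois group lies in the alternating group exactly when the discriminant is a square in Q, so the Galois group (V_4) is contained in A_4.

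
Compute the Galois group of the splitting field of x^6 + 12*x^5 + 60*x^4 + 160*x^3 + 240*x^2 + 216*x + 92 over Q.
The polynomial f is an irreducible sextic over Q, so G = Gal(f/Q) is one of the 16 transitive subgroups 6T1, ..., 6T16 of S_6. The discriminant of f is 746496000000 = 864000^2, a perfect square, so G is contained in A_6. The transitive groups of degree 6 contained in A_6 are: A_4 (6T4, order 12), S_4 (6T7, order 24), (C_3 x C_3) : C_4 (6T10, order 36), PSL(2,5) (6T12, order 60), A_6 (6T15, order 360). By Dedekind's theorem, for a prime p not dividing disc(f) the degrees of the irreducible factors of f mod p form the cycle type of an element of G. Factoring f modulo the 6 such primes p <= 23 (skipping 2, 3, 5, which divide the discriminant), each new pattern first appears at: mod 7: f = (x + 5)(x^5 + 4x^3 + 2x + 3), pattern 5+1; mod 23: f = (x)(x + 9)(x + 14)(x^3 + 12x^2 + 3x + 5), pattern 3+1+1+1. No other pattern occurs in this range, so the set of observed cycle types is {5+1, 3+1+1+1}. Among the candidates above, the only group containing elements of all these cycle types is A_6 (6T15) — each of A_4 (6T4), S_4 (6T7), (C_3 x C_3) : C_4 (6T10), PSL(2,5) (6T12) lacks at least one of them. Hence G = A_6 (6T15), of order 360.

A_6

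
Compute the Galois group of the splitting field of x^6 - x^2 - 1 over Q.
6T7: S_4

The polynomial f is an irreducible sextic over Q, so G = Gal(f/Q) is one of the 16 transitive subgroups 6T1, ..., 6T16 of S_6. The discriminant of f is 33856 = 184^2, a perfect square, so G is contained in A_6. The transitive groups of degree 6 contained in A_6 are: A_4 (6T4, order 12), S_4 (6T7, order 24), (C_3 x C_3) : C_4 (6T10, order 36), PSL(2,5) (6T12, order 60), A_6 (6T15, order 360). By Dedekind's theorem, for a prime p not dividing disc(f) the degrees of the irreducible factors of f mod p form the cycle type of an element of G. Factoring f modulo the 79 such primes p <= 419 (skipping 2, 23, which divide the discriminant), each new pattern first appears at: mod 3: f = (x^3 + x^2 + 2x + 1)(x^3 + 2x^2 + 2x + 2), pattern 3+3; mod 5: f = (x^2 + 3)(x^4 + 2x^2 + 3), pattern 4+2; mod 19: f = (x + 5)(x + 14)(x^2 + 9x + 15)(x^2 + 10x + 15), pattern 2+2+1+1; mod 223: f = (x + 16)(x + 57)(x + 78)(x + 145)(x + 166)(x + 207), pattern 1+1+1+1+1+1. No other pattern occurs in this range, so the set of observed cycle types is {3+3, 4+2, 2+2+1+1, 1+1+1+1+1+1}. The candidates containing elements of all these cycle types are S_4 (6T7) of order 24, (C_3 x C_3) : C_4 (6T10) of order 36, A_6 (6T15) of order 360; the others are excluded. The observed types are precisely the cycle types that occur in S_4 (6T7). Each of the other remaining candidates has further cycle types, and by the Chebotarev density theorem the matching factorization patterns would occur for a proportion of primes equal to their share of the group: (C_3 x C_3) : C_4 (6T10) additionally contains elements of type 3+1+1+1 (4 of its 36 elements, about 11% of primes); A_6 (6T15) additionally contains elements of type 5+1, 3+1+1+1 (184 of its 360 elements, about 51% of primes). None of the 79 primes tested shows any such pattern (for each of these groups the chance of that is below 10^-4), which rules them out. Hence G = S_4 (6T7), of order 24.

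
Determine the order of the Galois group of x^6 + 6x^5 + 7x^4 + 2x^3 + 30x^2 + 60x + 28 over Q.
48

The degree of the splitting field over Q equals the order of the Galois group, so first determine the group. The polynomial f is an irreducible sextic over Q, so G = Gal(f/Q) is one of the 16 transitive subgroups 6T1, ..., 6T16 of S_6. The discriminant of f is -45161350144, which is not a perfect square, so G is not contained in A_6. The transitive groups of degree 6 not contained in A_6 are: C_6 (6T1, order 6), S_3 (6T2, order 6), D_6 (6T3, order 12), C_3 x S_3 (6T5, order 18), A_4 x C_2 (6T6, order 24), S_4 (6T8, order 24), S_3 x S_3 (6T9, order 36), S_4 x C_2 (6T11, order 48), (S_3 x S_3) : C_2 (6T13, order 72), PGL(2,5) (6T14, order 120), S_6 (6T16, order 720). By Dedekind's theorem, for a prime p not dividing disc(f) the degrees of the irreducible factors of f mod p form the cycle type of an element of G. Factoring f modulo the 66 such primes p <= 347 (skipping 2, 29, 229, which divide the discriminant), each new pattern first appears at: mod 3: f = (x^6 + x^4 + 2x^3 + 1), pattern 6; mod 5: f = (x^3 + 3x + 3)(x^3 + x^2 + 4x + 1), pattern 3+3; mod 7: f = (x)(x + 3)(x^4 + 3x^3 + 5x^2 + x + 6), pattern 4+1+1; mod 13: f = (x^2 + 5x + 8)(x^4 + x^3 + 7x^2 + 11x + 10), pattern 4+2; mod 23: f = (x^2 + x + 18)(x^2 + 9x + 7)(x^2 + 19x + 13), pattern 2+2+2; mod 37: f = (x + 13)(x + 21)(x^2 + 18x + 36)(x^2 + 28x + 35), pattern 2+2+1+1; mod 193: f = (x + 31)(x + 43)(x + 51)(x + 53)(x + 58)(x + 156), pattern 1+1+1+1+1+1; mod 347: f = (x + 7)(x + 13)(x + 51)(x + 96)(x^2 + 186x + 229), pattern 2+1+1+1+1. No other pattern occurs in this range, so the set of observed cycle types is {6, 3+3, 4+1+1, 4+2, 2+2+2, 2+2+1+1, 1+1+1+1+1+1, 2+1+1+1+1}. The candidates containing elements of all these cycle types are S_4 x C_2 (6T11) of order 48, S_6 (6T16) of order 720; the others are excluded. The observed types are precisely the cycle types that occur in S_4 x C_2 (6T11). Each of the other remaining candidates has further cycle types, and by the Chebotarev density theorem the matching factorization patterns would occur for a proportion of primes equal to their share of the group: S_6 (6T16) additionally contains elements of type 5+1, 3+2+1, 3+1+1+1 (304 of its 720 elements, about 42% of primes). None of the 66 primes tested shows any such pattern (for each of these groups the chance of that is below 10^-4), which rules them out. Hence G = S_4 x C_2 (6T11), of order 48. The Galois group S_4 x C_2 (6T11) has order 48, so the splitting field has degree 48 over Q.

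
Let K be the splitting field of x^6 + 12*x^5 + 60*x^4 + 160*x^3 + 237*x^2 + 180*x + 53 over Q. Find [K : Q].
The degree of the splitting field over Q equals the order of the Galois group, so first determine the group. The polynomial f is an irreducible sextic over Q, so G = Gal(f/Q) is one of the 16 transitive subgroups 6T1, ..., 6T16 of S_6. The discriminant of f is -419904, which is not a perfect square, so G is not contained in A_6. The transitive groups of degree 6 not contained in A_6 are: C_6 (6T1, order 6), S_3 (6T2, order 6), D_6 (6T3, order 12), C_3 x S_3 (6T5, order 18), A_4 x C_2 (6T6, order 24), S_4 (6T8, order 24), S_3 x S_3 (6T9, order 36), S_4 x C_2 (6T11, order 48), (S_3 x S_3) : C_2 (6T13, order 72), PGL(2,5) (6T14, order 120), S_6 (6T16, order 720). By Dedekind's theorem, for a prime p not dividing disc(f) the degrees of the irreducible factors of f mod p form the cycle type of an element of G. Factoring f modulo the 33 such primes p <= 149 (skipping 2, 3, which divide the discriminant), each new pattern first appears at: mod 5: f = (x^3 + 3x^2 + 2x + 3)(x^3 + 4x^2 + x + 1), pattern 3+3; mod 7: f = (x^6 + 5x^5 + 4x^4 + 6x^3 + 6x^2 + 5x + 4), pattern 6; mod 17: f = (x + 10)(x + 11)(x^2 + 4x + 7)(x^2 + 4x + 14), pattern 2+2+1+1; mod 19: f = (x + 5)(x + 10)(x + 13)(x + 18)(x^2 + 4x + 1), pattern 2+1+1+1+1; mod 71: f = (x^2 + 4x + 20)(x^2 + 4x + 29)(x^2 + 4x + 34), pattern 2+2+2. No other pattern occurs in this range, so the set of observed cycle types is {3+3, 6, 2+2+1+1, 2+1+1+1+1, 2+2+2}. The candidates containing elements of all these cycle types are A_4 x C_2 (6T6) of order 24, S_4 x C_2 (6T11) of order 48, (S_3 x S_3) : C_2 (6T13) of order 72, S_6 (6T16) of order 720; the others are excluded. The observed types are precisely the cycle types that occur in A_4 x C_2 (6T6) (apart from the identity). Each of the other remaining candidates has further cycle types, and by the Chebotarev density theorem the matching factorization patterns would occur for a proportion of primes equal to their share of the group: S_4 x C_2 (6T11) additionally contains elements of type 4+2, 4+1+1 (12 of its 48 elements, about 25% of primes); (S_3 x S_3) : C_2 (6T13) additionally contains elements of type 4+2, 3+2+1, 3+1+1+1 (34 of its 72 elements, about 47% of primes); S_6 (6T16) additionally contains elements of type 5+1, 4+2, 4+1+1, 3+2+1, 3+1+1+1 (484 of its 720 elements, about 67% of primes). None of the 33 primes tested shows any such pattern (for each of these groups the chance of that is below 10^-4), which rules them out. Hence G = A_4 x C_2 (6T6), of order 24. The Galois group A_4 x C_2 (6T6) has order 24, so the splitting field has degree 24 over Q.

24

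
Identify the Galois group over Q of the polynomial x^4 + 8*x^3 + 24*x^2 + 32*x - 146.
The polynomial is an irreducible quartic over Q and its discriminant is -1088391168, which is not a perfect square, so the Galois group is not contained in A_4. The resolvent cubic y^3 - 24*y^2 + 840*y - 5696 has exactly one rational root, so the Galois group is C_4 or D_4. The quartic remains irreducible over Q(sqrt(disc)), so the group is D_4.

D_4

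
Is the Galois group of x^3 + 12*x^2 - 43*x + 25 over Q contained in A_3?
Yes

The polynomial is irreducible of degree 3 over Q. Its discriminant is 162409 = 403^2, a perfect square. A Galois group lies in the alternating group exactly when the discriminant is a square in Q, so the Galois group (C_3) is contained in A_3.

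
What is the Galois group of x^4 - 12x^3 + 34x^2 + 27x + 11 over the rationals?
The polynomial is an irreducible quartic over Q and its discriminant is 25425125, which is not a perfect square, so the Galois group is not contained in A_4. The resolvent cubic y^3 - 34*y^2 - 368*y - 817 has exactly one rational root, so the Galois group is C_4 or D_4. The quartic becomes reducible over Q(sqrt(disc)), so the group is C_4.

C_4 (order 4)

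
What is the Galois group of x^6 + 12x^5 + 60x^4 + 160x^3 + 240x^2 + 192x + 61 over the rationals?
The polynomial f is an irreducible sextic over Q, so G = Gal(f/Q) is one of the 16 transitive subgroups 6T1, ..., 6T16 of S_6. The discriminant of f is 11337408, which is not a perfect square, so G is not contained in A_6. The transitive groups of degree 6 not contained in A_6 are: C_6 (6T1, order 6), S_3 (6T2, order 6), D_6 (6T3, order 12), C_3 x S_3 (6T5, order 18), A_4 x C_2 (6T6, order 24), S_4 (6T8, order 24), S_3 x S_3 (6T9, order 36), S_4 x C_2 (6T11, order 48), (S_3 x S_3) : C_2 (6T13, order 72), PGL(2,5) (6T14, order 120), S_6 (6T16, order 720). By Dedekind's theorem, for a prime p not dividing disc(f) the degrees of the irreducible factors of f mod p form the cycle type of an element of G. Factoring f modulo the 79 such primes p <= 419 (skipping 2, 3, which divide the discriminant), each new pattern first appears at: mod 5: f = (x^2 + x + 1)(x^2 + 2x + 3)(x^2 + 4x + 2), pattern 2+2+2; mod 7: f = (x^6 + 5x^5 + 4x^4 + 6x^3 + 2x^2 + 3x + 5), pattern 6; mod 11: f = (x + 5)(x + 10)(x^2 + x + 7)(x^2 + 7x + 8), pattern 2+2+1+1; mod 13: f = (x^3 + 6x^2 + 12x + 4)(x^3 + 6x^2 + 12x + 12), pattern 3+3; mod 61: f = (x)(x + 4)(x + 28)(x + 30)(x + 35)(x + 37), pattern 1+1+1+1+1+1. No other pattern occurs in this range, so the set of observed cycle types is {2+2+2, 6, 2+2+1+1, 3+3, 1+1+1+1+1+1}. The candidates containing elements of all these cycle types are D_6 (6T3) of order 12, A_4 x C_2 (6T6) of order 24, S_3 x S_3 (6T9) of order 36, S_4 x C_2 (6T11) of order 48, (S_3 x S_3) : C_2 (6T13) of order 72, PGL(2,5) (6T14) of order 120, S_6 (6T16) of order 720; the others are excluded. The observed types are precisely the cycle types that occur in D_6 (6T3). Each of the other remaining candidates has further cycle types, and by the Chebotarev density theorem the matching factorization patterns would occur for a proportion of primes equal to their share of the group: A_4 x C_2 (6T6) additionally contains elements of type 2+1+1+1+1 (3 of its 24 elements, about 12% of primes); S_3 x S_3 (6T9) additionally contains elements of type 3+1+1+1 (4 of its 36 elements, about 11% of primes); S_4 x C_2 (6T11) additionally contains elements of type 4+2, 4+1+1, 2+1+1+1+1 (15 of its 48 elements, about 31% of primes); (S_3 x S_3) : C_2 (6T13) additionally contains elements of type 4+2, 3+2+1, 3+1+1+1, 2+1+1+1+1 (40 of its 72 elements, about 56% of primes); PGL(2,5) (6T14) additionally contains elements of type 5+1, 4+1+1 (54 of its 120 elements, about 45% of primes); S_6 (6T16) additionally contains elements of type 5+1, 4+2, 4+1+1, 3+2+1, 3+1+1+1, 2+1+1+1+1 (499 of its 720 elements, about 69% of primes). None of the 79 primes tested shows any such pattern (for each of these groups the chance of that is below 10^-4), which rules them out. Hence G = D_6 (6T3), of order 12.

D_6, the dihedral group of order 12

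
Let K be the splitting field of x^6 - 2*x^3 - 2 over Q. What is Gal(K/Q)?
The polynomial f is an irreducible sextic over Q, so G = Gal(f/Q) is one of the 16 transitive subgroups 6T1, ..., 6T16 of S_6. The discriminant of f is 5038848, which is not a perfect square, so G is not contained in A_6. The transitive groups of degree 6 not contained in A_6 are: C_6 (6T1, order 6), S_3 (6T2, order 6), D_6 (6T3, order 12), C_3 x S_3 (6T5, order 18), A_4 x C_2 (6T6, order 24), S_4 (6T8, order 24), S_3 x S_3 (6T9, order 36), S_4 x C_2 (6T11, order 48), (S_3 x S_3) : C_2 (6T13, order 72), PGL(2,5) (6T14, order 120), S_6 (6T16, order 720). By Dedekind's theorem, for a prime p not dividing disc(f) the degrees of the irreducible factors of f mod p form the cycle type of an element of G. Factoring f modulo the 23 such primes p <= 97 (skipping 2, 3, which divide the discriminant), each new pattern first appears at: mod 5: f = (x^6 + 3x^3 + 3), pattern 6; mod 11: f = (x + 3)(x + 5)(x^2 + 6x + 3)(x^2 + 8x + 9), pattern 2+2+1+1; mod 13: f = (x + 2)(x + 5)(x + 6)(x^3 + 3), pattern 3+1+1+1; mod 31: f = (x^2 + 8x + 24)(x^2 + 9x + 11)(x^2 + 14x + 27), pattern 2+2+2; mod 97: f = (x^3 + 9)(x^3 + 86), pattern 3+3. No other pattern occurs in this range, so the set of observed cycle types is {6, 2+2+1+1, 3+1+1+1, 2+2+2, 3+3}. The candidates containing elements of all these cycle types are S_3 x S_3 (6T9) of order 36, (S_3 x S_3) : C_2 (6T13) of order 72, S_6 (6T16) of order 720; the others are excluded. The observed types are precisely the cycle types that occur in S_3 x S_3 (6T9) (apart from the identity). Each of the other remaining candidates has further cycle types, and by the Chebotarev density theorem the matching factorization patterns would occur for a proportion of primes equal to their share of the group: (S_3 x S_3) : C_2 (6T13) additionally contains elements of type 4+2, 3+2+1, 2+1+1+1+1 (36 of its 72 elements, about 50% of primes); S_6 (6T16) additionally contains elements of type 5+1, 4+2, 4+1+1, 3+2+1, 2+1+1+1+1 (459 of its 720 elements, about 64% of primes). None of the 23 primes tested shows any such pattern (for each of these groups the chance of that is below 10^-4), which rules them out. Hence G = S_3 x S_3 (6T9), of order 36.

S_3 x S_3 (order 36)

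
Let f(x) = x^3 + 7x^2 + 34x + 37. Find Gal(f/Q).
S_3, the symmetric group on 3 letters

The polynomial is an irreducible cubic over Q and its discriminant is -29791, which is not a perfect square. For an irreducible cubic, a non-square discriminant gives Galois group S_3.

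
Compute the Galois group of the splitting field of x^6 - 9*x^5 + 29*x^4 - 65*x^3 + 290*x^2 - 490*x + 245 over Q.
(C_3 x C_3) : C_4, the transitive group 6T10 of order 36

The polynomial f is an irreducible sextic over Q, so G = Gal(f/Q) is one of the 16 transitive subgroups 6T1, ..., 6T16 of S_6. The discriminant of f is 598116723780625 = 24456425^2, a perfect square, so G is contained in A_6. The transitive groups of degree 6 contained in A_6 are: A_4 (6T4, order 12), S_4 (6T7, order 24), (C_3 x C_3) : C_4 (6T10, order 36), PSL(2,5) (6T12, order 60), A_6 (6T15, order 360). By Dedekind's theorem, for a prime p not dividing disc(f) the degrees of the irreducible factors of f mod p form the cycle type of an element of G. Factoring f modulo the 21 such primes p <= 101 (skipping 5, 7, 29, 61, 79, which divide the discriminant), each new pattern first appears at: mod 2: f = (x^2 + x + 1)(x^4 + x + 1), pattern 4+2; mod 11: f = (x^3 + 7x + 2)(x^3 + 2x^2 + 7), pattern 3+3; mod 19: f = (x + 11)(x + 13)(x^2 + 7x + 3)(x^2 + 17x + 5), pattern 2+2+1+1; mod 101: f = (x + 22)(x + 70)(x + 94)(x^3 + 7x^2 + 53x + 39), pattern 3+1+1+1. No other pattern occurs in this range, so the set of observed cycle types is {4+2, 3+3, 2+2+1+1, 3+1+1+1}. The candidates containing elements of all these cycle types are (C_3 x C_3) : C_4 (6T10) of order 36, A_6 (6T15) of order 360; the others are excluded. The observed types are precisely the cycle types that occur in (C_3 x C_3) : C_4 (6T10) (apart from the identity). Each of the other remaining candidates has further cycle types, and by the Chebotarev density theorem the matching factorization patterns would occur for a proportion of primes equal to their share of the group: A_6 (6T15) additionally contains elements of type 5+1 (144 of its 360 elements, about 40% of primes). None of the 21 primes tested shows any such pattern (for each of these groups the chance of that is below 10^-4), which rules them out. Hence G = (C_3 x C_3) : C_4 (6T10), of order 36.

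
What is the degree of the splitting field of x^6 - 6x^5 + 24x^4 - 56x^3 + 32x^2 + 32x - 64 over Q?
The degree of the splitting field over Q equals the order of the Galois group, so first determine the group. The polynomial f is an irreducible sextic over Q, so G = Gal(f/Q) is one of the 16 transitive subgroups 6T1, ..., 6T16 of S_6. The discriminant of f is 870211913777152, which is not a perfect square, so G is not contained in A_6. The transitive groups of degree 6 not contained in A_6 are: C_6 (6T1, order 6), S_3 (6T2, order 6), D_6 (6T3, order 12), C_3 x S_3 (6T5, order 18), A_4 x C_2 (6T6, order 24), S_4 (6T8, order 24), S_3 x S_3 (6T9, order 36), S_4 x C_2 (6T11, order 48), (S_3 x S_3) : C_2 (6T13, order 72), PGL(2,5) (6T14, order 120), S_6 (6T16, order 720). By Dedekind's theorem, for a prime p not dividing disc(f) the degrees of the irreducible factors of f mod p form the cycle type of an element of G. Factoring f modulo the 22 such primes p <= 89 (skipping 2, 37, which divide the discriminant), each new pattern first appears at: mod 3: f = (x^3 + x^2 + 2)(x^3 + 2x^2 + x + 1), pattern 3+3; mod 5: f = (x^2 + 2)(x^2 + x + 1)(x^2 + 3x + 3), pattern 2+2+2; mod 17: f = (x + 2)(x + 13)(x^4 + 13x^3 + 7x^2 + 11x + 8), pattern 4+1+1; mod 67: f = (x + 8)(x + 57)(x^2 + 65x + 26)(x^2 + 65x + 66), pattern 2+2+1+1. No other pattern occurs in this range, so the set of observed cycle types is {3+3, 2+2+2, 4+1+1, 2+2+1+1}. The candidates containing elements of all these cycle types are S_4 (6T8) of order 24, S_4 x C_2 (6T11) of order 48, PGL(2,5) (6T14) of order 120, S_6 (6T16) of order 720; the others are excluded. The observed types are precisely the cycle types that occur in S_4 (6T8) (apart from the identity). Each of the other remaining candidates has further cycle types, and by the Chebotarev density theorem the matching factorization patterns would occur for a proportion of primes equal to their share of the group: S_4 x C_2 (6T11) additionally contains elements of type 6, 4+2, 2+1+1+1+1 (17 of its 48 elements, about 35% of primes); PGL(2,5) (6T14) additionally contains elements of type 6, 5+1 (44 of its 120 elements, about 37% of primes); S_6 (6T16) additionally contains elements of type 6, 5+1, 4+2, 3+2+1, 3+1+1+1, 2+1+1+1+1 (529 of its 720 elements, about 73% of primes). None of the 22 primes tested shows any such pattern (for each of these groups the chance of that is below 10^-4), which rules them out. Hence G = S_4 (6T8), of order 24. The Galois group S_4 (6T8) has order 24, so the splitting field has degree 24 over Q.

24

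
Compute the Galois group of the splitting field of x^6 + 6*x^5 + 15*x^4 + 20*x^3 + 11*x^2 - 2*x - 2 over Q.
The polynomial f is an irreducible sextic over Q, so G = Gal(f/Q) is one of the 16 transitive subgroups 6T1, ..., 6T16 of S_6. The discriminant of f is -3356224, which is not a perfect square, so G is not contained in A_6. The transitive groups of degree 6 not contained in A_6 are: C_6 (6T1, order 6), S_3 (6T2, order 6), D_6 (6T3, order 12), C_3 x S_3 (6T5, order 18), A_4 x C_2 (6T6, order 24), S_4 (6T8, order 24), S_3 x S_3 (6T9, order 36), S_4 x C_2 (6T11, order 48), (S_3 x S_3) : C_2 (6T13, order 72), PGL(2,5) (6T14, order 120), S_6 (6T16, order 720). By Dedekind's theorem, for a prime p not dividing disc(f) the degrees of the irreducible factors of f mod p form the cycle type of an element of G. Factoring f modulo the 67 such primes p <= 347 (skipping 2, 229, which divide the discriminant), each new pattern first appears at: mod 3: f = (x^6 + 2x^3 + 2x^2 + x + 1), pattern 6; mod 5: f = (x^3 + 4x + 2)(x^3 + x^2 + x + 4), pattern 3+3; mod 7: f = (x + 3)(x + 6)(x^4 + 4x^3 + 3x^2 + 5x + 3), pattern 4+1+1; mod 13: f = (x^2 + 2x + 6)(x^4 + 4x^3 + x^2 + 7x + 4), pattern 4+2; mod 23: f = (x^2 + 2x + 13)(x^2 + 7x + 1)(x^2 + 20x + 14), pattern 2+2+2; mod 29: f = (x + 11)(x + 20)(x^2 + x + 7)(x^2 + 3x + 9), pattern 2+2+1+1; mod 193: f = (x + 7)(x + 45)(x + 95)(x + 100)(x + 150)(x + 188), pattern 1+1+1+1+1+1; mod 347: f = (x + 4)(x + 152)(x + 197)(x + 345)(x^2 + 2x + 256), pattern 2+1+1+1+1. No other pattern occurs in this range, so the set of observed cycle types is {6, 3+3, 4+1+1, 4+2, 2+2+2, 2+2+1+1, 1+1+1+1+1+1, 2+1+1+1+1}. The candidates containing elements of all these cycle types are S_4 x C_2 (6T11) of order 48, S_6 (6T16) of order 720; the others are excluded. The observed types are precisely the cycle types that occur in S_4 x C_2 (6T11). Each of the other remaining candidates has further cycle types, and by the Chebotarev density theorem the matching factorization patterns would occur for a proportion of primes equal to their share of the group: S_6 (6T16) additionally contains elements of type 5+1, 3+2+1, 3+1+1+1 (304 of its 720 elements, about 42% of primes). None of the 67 primes tested shows any such pattern (for each of these groups the chance of that is below 10^-4), which rules them out. Hence G = S_4 x C_2 (6T11), of order 48.

6T11: S_4 x C_2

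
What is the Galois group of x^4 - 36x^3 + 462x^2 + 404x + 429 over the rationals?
The polynomial is an irreducible quartic over Q and its discriminant is 112460425629696 = 10604736^2, a perfect square, so the Galois group is contained in A_4. The resolvent cubic y^3 - 462*y^2 - 16260*y + 73592 is irreducible over Q. An irreducible resolvent with square discriminant gives A_4.

4T4: A_4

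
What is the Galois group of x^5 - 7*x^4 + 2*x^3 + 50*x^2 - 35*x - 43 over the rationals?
The polynomial f is an irreducible quintic over Q, so G = Gal(f/Q) is a transitive subgroup of S_5: one of C_5 (5T1, order 5), D_5 (5T2, order 10), F_20 (5T3, order 20), A_5 (5T4, order 60) or S_5 (5T5, order 120). The discriminant of f is 15352201216 = 123904^2, a perfect square, so G is contained in A_5. The transitive groups of degree 5 contained in A_5 are: C_5 (5T1, order 5), D_5 (5T2, order 10), A_5 (5T4, order 60). By Dedekind's theorem, for a prime p not dividing disc(f) the degrees of the irreducible factors of f mod p form the cycle type of an element of G. Factoring f modulo the 14 such primes p <= 53 (skipping 2, 11, which divide the discriminant), each new pattern first appears at: mod 3: f = (x^5 + 2x^4 + 2x^3 + 2x^2 + x + 2), pattern 5; mod 23: f = (x + 4)(x + 7)(x + 11)(x + 19)(x + 21), pattern 1+1+1+1+1. No other pattern occurs in this range, so the set of observed cycle types is {5, 1+1+1+1+1}. The candidates containing elements of all these cycle types are C_5 (5T1) of order 5, D_5 (5T2) of order 10, A_5 (5T4) of order 60; the others are excluded. The observed types are precisely the cycle types that occur in C_5 (5T1). Each of the other remaining candidates has further cycle types, and by the Chebotarev density theorem the matching factorization patterns would occur for a proportion of primes equal to their share of the group: D_5 (5T2) additionally contains elements of type 2+2+1 (5 of its 10 elements, about 50% of primes); A_5 (5T4) additionally contains elements of type 3+1+1, 2+2+1 (35 of its 60 elements, about 58% of primes). None of the 14 primes tested shows any such pattern (for each of these groups the chance of that is below 10^-4), which rules them out. Hence G = C_5 (5T1), of order 5.

5T1: C_5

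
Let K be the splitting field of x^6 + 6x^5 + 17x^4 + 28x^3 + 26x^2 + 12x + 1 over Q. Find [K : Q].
12

The degree of the splitting field over Q equals the order of the Galois group, so first determine the group. The polynomial f is an irreducible sextic over Q, so G = Gal(f/Q) is one of the 16 transitive subgroups 6T1, ..., 6T16 of S_6. The discriminant of f is 153664 = 392^2, a perfect square, so G is contained in A_6. The transitive groups of degree 6 contained in A_6 are: A_4 (6T4, order 12), S_4 (6T7, order 24), (C_3 x C_3) : C_4 (6T10, order 36), PSL(2,5) (6T12, order 60), A_6 (6T15, order 360). By Dedekind's theorem, for a prime p not dividing disc(f) the degrees of the irreducible factors of f mod p form the cycle type of an element of G. Factoring f modulo the 33 such primes p <= 149 (skipping 2, 7, which divide the discriminant), each new pattern first appears at: mod 3: f = (x^3 + x^2 + 2x + 1)(x^3 + 2x^2 + x + 1), pattern 3+3; mod 13: f = (x + 3)(x + 12)(x^2 + 2x + 9)(x^2 + 2x + 12), pattern 2+2+1+1. No other pattern occurs in this range, so the set of observed cycle types is {3+3, 2+2+1+1}. The candidates containing elements of all these cycle types are A_4 (6T4) of order 12, S_4 (6T7) of order 24, (C_3 x C_3) : C_4 (6T10) of order 36, PSL(2,5) (6T12) of order 60, A_6 (6T15) of order 360; the others are excluded. The observed types are precisely the cycle types that occur in A_4 (6T4) (apart from the identity). Each of the other remaining candidates has further cycle types, and by the Chebotarev density theorem the matching factorization patterns would occur for a proportion of primes equal to their share of the group: S_4 (6T7) additionally contains elements of type 4+2 (6 of its 24 elements, about 25% of primes); (C_3 x C_3) : C_4 (6T10) additionally contains elements of type 4+2, 3+1+1+1 (22 of its 36 elements, about 61% of primes); PSL(2,5) (6T12) additionally contains elements of type 5+1 (24 of its 60 elements, about 40% of primes); A_6 (6T15) additionally contains elements of type 5+1, 4+2, 3+1+1+1 (274 of its 360 elements, about 76% of primes). None of the 33 primes tested shows any such pattern (for each of these groups the chance of that is below 10^-4), which rules them out. Hence G = A_4 (6T4), of order 12. The Galois group A_4 (6T4) has order 12, so the splitting field has degree 12 over Q.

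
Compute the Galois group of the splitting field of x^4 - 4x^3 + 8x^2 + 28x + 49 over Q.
4T2: V_4

The polynomial is an irreducible quartic over Q and its discriminant is 122943744 = 11088^2, a perfect square, so the Galois group is contained in A_4. The resolvent cubic y^3 - 8*y^2 - 308*y splits completely over Q, which gives the Klein four-group V_4.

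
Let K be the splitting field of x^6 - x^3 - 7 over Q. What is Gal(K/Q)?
The polynomial f is an irreducible sextic over Q, so G = Gal(f/Q) is one of the 16 transitive subgroups 6T1, ..., 6T16 of S_6. The discriminant of f is 871199469, which is not a perfect square, so G is not contained in A_6. The transitive groups of degree 6 not contained in A_6 are: C_6 (6T1, order 6), S_3 (6T2, order 6), D_6 (6T3, order 12), C_3 x S_3 (6T5, order 18), A_4 x C_2 (6T6, order 24), S_4 (6T8, order 24), S_3 x S_3 (6T9, order 36), S_4 x C_2 (6T11, order 48), (S_3 x S_3) : C_2 (6T13, order 72), PGL(2,5) (6T14, order 120), S_6 (6T16, order 720). By Dedekind's theorem, for a prime p not dividing disc(f) the degrees of the irreducible factors of f mod p form the cycle type of an element of G. Factoring f modulo the 16 such primes p <= 67 (skipping 3, 7, 29, which divide the discriminant), each new pattern first appears at: mod 2: f = (x^6 + x^3 + 1), pattern 6; mod 5: f = (x + 1)(x + 2)(x^2 + 3x + 4)(x^2 + 4x + 1), pattern 2+2+1+1; mod 13: f = (x + 2)(x + 5)(x + 6)(x^3 + 4), pattern 3+1+1+1; mod 19: f = (x^2 + 10x + 15)(x^2 + 13x + 13)(x^2 + 15x + 10), pattern 2+2+2; mod 67: f = (x^3 + 18)(x^3 + 48), pattern 3+3. No other pattern occurs in this range, so the set of observed cycle types is {6, 2+2+1+1, 3+1+1+1, 2+2+2, 3+3}. The candidates containing elements of all these cycle types are S_3 x S_3 (6T9) of order 36, (S_3 x S_3) : C_2 (6T13) of order 72, S_6 (6T16) of order 720; the others are excluded. The observed types are precisely the cycle types that occur in S_3 x S_3 (6T9) (apart from the identity). Each of the other remaining candidates has further cycle types, and by the Chebotarev density theorem the matching factorization patterns would occur for a proportion of primes equal to their share of the group: (S_3 x S_3) : C_2 (6T13) additionally contains elements of type 4+2, 3+2+1, 2+1+1+1+1 (36 of its 72 elements, about 50% of primes); S_6 (6T16) additionally contains elements of type 5+1, 4+2, 4+1+1, 3+2+1, 2+1+1+1+1 (459 of its 720 elements, about 64% of primes). None of the 16 primes tested shows any such pattern (for each of these groups the chance of that is below 10^-4), which rules them out. Hence G = S_3 x S_3 (6T9), of order 36.

6T9: S_3 x S_3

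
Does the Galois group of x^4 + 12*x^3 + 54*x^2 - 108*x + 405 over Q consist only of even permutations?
Yes

The polynomial is irreducible of degree 4 over Q. Its discriminant is 176319369216 = 419904^2, a perfect square. A Galois group lies in the alternating group exactly when the discriminant is a square in Q, so the Galois group (A_4) is contained in A_4.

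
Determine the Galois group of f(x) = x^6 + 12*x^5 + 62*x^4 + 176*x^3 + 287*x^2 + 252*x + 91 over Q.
The polynomial f is an irreducible sextic over Q, so G = Gal(f/Q) is one of the 16 transitive subgroups 6T1, ..., 6T16 of S_6. The discriminant of f is 153664 = 392^2, a perfect square, so G is contained in A_6. The transitive groups of degree 6 contained in A_6 are: A_4 (6T4, order 12), S_4 (6T7, order 24), (C_3 x C_3) : C_4 (6T10, order 36), PSL(2,5) (6T12, order 60), A_6 (6T15, order 360). By Dedekind's theorem, for a prime p not dividing disc(f) the degrees of the irreducible factors of f mod p form the cycle type of an element of G. Factoring f modulo the 33 such primes p <= 149 (skipping 2, 7, which divide the discriminant), each new pattern first appears at: mod 3: f = (x^3 + x^2 + x + 2)(x^3 + 2x^2 + 2x + 2), pattern 3+3; mod 13: f = (x)(x + 4)(x^2 + 4x + 2)(x^2 + 4x + 12), pattern 2+2+1+1. No other pattern occurs in this range, so the set of observed cycle types is {3+3, 2+2+1+1}. The candidates containing elements of all these cycle types are A_4 (6T4) of order 12, S_4 (6T7) of order 24, (C_3 x C_3) : C_4 (6T10) of order 36, PSL(2,5) (6T12) of order 60, A_6 (6T15) of order 360; the others are excluded. The observed types are precisely the cycle types that occur in A_4 (6T4) (apart from the identity). Each of the other remaining candidates has further cycle types, and by the Chebotarev density theorem the matching factorization patterns would occur for a proportion of primes equal to their share of the group: S_4 (6T7) additionally contains elements of type 4+2 (6 of its 24 elements, about 25% of primes); (C_3 x C_3) : C_4 (6T10) additionally contains elements of type 4+2, 3+1+1+1 (22 of its 36 elements, about 61% of primes); PSL(2,5) (6T12) additionally contains elements of type 5+1 (24 of its 60 elements, about 40% of primes); A_6 (6T15) additionally contains elements of type 5+1, 4+2, 3+1+1+1 (274 of its 360 elements, about 76% of primes). None of the 33 primes tested shows any such pattern (for each of these groups the chance of that is below 10^-4), which rules them out. Hence G = A_4 (6T4), of order 12.

6T4: A_4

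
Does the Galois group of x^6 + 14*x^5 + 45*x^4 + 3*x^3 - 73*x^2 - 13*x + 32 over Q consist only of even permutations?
Yes

The polynomial is irreducible of degree 6 over Q. Its discriminant is 3646117689361 = 1909481^2, a perfect square. A Galois group lies in the alternating group exactly when the discriminant is a square in Q, so the Galois group (PSL(2,5)) is contained in A_6.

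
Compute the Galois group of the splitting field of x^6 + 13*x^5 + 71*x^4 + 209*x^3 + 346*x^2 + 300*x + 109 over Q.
6T10: (C_3 x C_3) : C_4

The polynomial f is an irreducible sextic over Q, so G = Gal(f/Q) is one of the 16 transitive subgroups 6T1, ..., 6T16 of S_6. The discriminant of f is 525625 = 725^2, a perfect square, so G is contained in A_6. The transitive groups of degree 6 contained in A_6 are: A_4 (6T4, order 12), S_4 (6T7, order 24), (C_3 x C_3) : C_4 (6T10, order 36), PSL(2,5) (6T12, order 60), A_6 (6T15, order 360). By Dedekind's theorem, for a prime p not dividing disc(f) the degrees of the irreducible factors of f mod p form the cycle type of an element of G. Factoring f modulo the 19 such primes p <= 73 (skipping 5, 29, which divide the discriminant), each new pattern first appears at: mod 2: f = (x^2 + x + 1)(x^4 + x + 1), pattern 4+2; mod 11: f = (x^3 + 3x^2 + 5x + 5)(x^3 + 10x^2 + 3x + 2), pattern 3+3; mod 19: f = (x + 13)(x + 14)(x^2 + 8x + 17)(x^2 + 16x + 8), pattern 2+2+1+1; mod 61: f = (x + 30)(x + 37)(x + 44)(x^3 + 24x^2 + 59x + 50), pattern 3+1+1+1. No other pattern occurs in this range, so the set of observed cycle types is {4+2, 3+3, 2+2+1+1, 3+1+1+1}. The candidates containing elements of all these cycle types are (C_3 x C_3) : C_4 (6T10) of order 36, A_6 (6T15) of order 360; the others are excluded. The observed types are precisely the cycle types that occur in (C_3 x C_3) : C_4 (6T10) (apart from the identity). Each of the other remaining candidates has further cycle types, and by the Chebotarev density theorem the matching factorization patterns would occur for a proportion of primes equal to their share of the group: A_6 (6T15) additionally contains elements of type 5+1 (144 of its 360 elements, about 40% of primes). None of the 19 primes tested shows any such pattern (for each of these groups the chance of that is below 10^-4), which rules them out. Hence G = (C_3 x C_3) : C_4 (6T10), of order 36.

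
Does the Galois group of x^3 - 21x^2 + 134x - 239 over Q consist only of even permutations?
The polynomial is irreducible of degree 3 over Q. Its discriminant is 4225 = 65^2, a perfect square. A Galois group lies in the alternating group exactly when the discriminant is a square in Q, so the Galois group (C_3) is contained in A_3.

Yes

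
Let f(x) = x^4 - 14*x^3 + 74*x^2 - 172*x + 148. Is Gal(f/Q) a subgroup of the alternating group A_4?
Yes

The polynomial is irreducible of degree 4 over Q. Its discriminant is 2304 = 48^2, a perfect square. A Galois group lies in the alternating group exactly when the discriminant is a square in Q, so the Galois group (V_4) is contained in A_4.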